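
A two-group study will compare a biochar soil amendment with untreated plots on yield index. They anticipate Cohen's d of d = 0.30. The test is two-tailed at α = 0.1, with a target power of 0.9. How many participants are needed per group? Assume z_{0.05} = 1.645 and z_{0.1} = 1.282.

For two independent groups with equal n: n = 2·((z_{α/2} + z_β) / d)².
z_{α/2} + z_β = 1.645 + 1.282 = 2.927.
n = 2 × (2.927 / 0.30)² = 2 × 9.757² = 2 × 95.19 = 190.4.
Round up to the next whole participant.

n = 191 per group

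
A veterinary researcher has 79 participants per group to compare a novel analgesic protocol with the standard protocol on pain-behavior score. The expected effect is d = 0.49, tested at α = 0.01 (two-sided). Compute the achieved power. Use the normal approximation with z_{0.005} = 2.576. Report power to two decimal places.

power ≈ 0.69

For two equal groups, power = Φ(d·√(n/2) − z_{α/2}).
d·√(n/2) = 0.49 × √(79/2) = 0.49 × 6.285 = 3.080.
z_β = 3.080 − 2.576 = 0.504.
Power = Φ(0.504) = 0.693.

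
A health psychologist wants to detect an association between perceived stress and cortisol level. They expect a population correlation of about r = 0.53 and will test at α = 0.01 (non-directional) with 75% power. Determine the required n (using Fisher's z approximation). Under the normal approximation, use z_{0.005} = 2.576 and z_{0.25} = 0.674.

n = 34

Fisher's z: C = ½·ln((1+r)/(1−r)) = ½·ln(3.2553) = 0.5901.
n = ((z_{α/2} + z_β)/C)² + 3.
(2.576 + 0.674) / 0.5901 = 3.250 / 0.5901 = 5.508.
n = 5.508² + 3 = 30.33 + 3 = 33.3.
Round up.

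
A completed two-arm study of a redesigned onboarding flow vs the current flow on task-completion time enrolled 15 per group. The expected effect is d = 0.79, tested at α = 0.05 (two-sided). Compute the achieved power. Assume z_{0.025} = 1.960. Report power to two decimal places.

power ≈ 0.58

For two equal groups, power = Φ(d·√(n/2) − z_{α/2}).
d·√(n/2) = 0.79 × √(15/2) = 0.79 × 2.739 = 2.164.
z_β = 2.164 − 1.960 = 0.204.
Power = Φ(0.204) = 0.581.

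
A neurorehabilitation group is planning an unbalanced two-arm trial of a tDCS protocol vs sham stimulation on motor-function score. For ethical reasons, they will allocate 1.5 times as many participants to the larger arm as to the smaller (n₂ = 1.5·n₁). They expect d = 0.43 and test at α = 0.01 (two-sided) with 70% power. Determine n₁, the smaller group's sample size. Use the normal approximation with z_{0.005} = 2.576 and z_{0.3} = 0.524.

n₁ = 87

With allocation ratio k = n₂/n₁ = 1.5, Var(x̄₁−x̄₂) = σ²(1/n₁ + 1/(k·n₁)) = σ²·(k+1)/(k·n₁).
So n₁ = (1 + 1/k)·((z_{α/2} + z_β)/d)² = 1.667 × (3.100/0.43)².
n₁ = 1.667 × 51.97 = 86.6.
Round up: n₁ = 87, giving n₂ = ⌈1.5 × 87⌉ = ⌈130.5⌉ = 131.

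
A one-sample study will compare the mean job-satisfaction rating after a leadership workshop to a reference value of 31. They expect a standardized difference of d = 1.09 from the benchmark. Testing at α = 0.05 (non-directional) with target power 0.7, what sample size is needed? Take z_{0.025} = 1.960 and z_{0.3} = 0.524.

For a one-sample test: n = ((z_{α/2} + z_β) / d)².
z_{α/2} + z_β = 1.960 + 0.524 = 2.484.
n = (2.484 / 1.09)² = 2.279² = 5.19.
Round up.

n = 6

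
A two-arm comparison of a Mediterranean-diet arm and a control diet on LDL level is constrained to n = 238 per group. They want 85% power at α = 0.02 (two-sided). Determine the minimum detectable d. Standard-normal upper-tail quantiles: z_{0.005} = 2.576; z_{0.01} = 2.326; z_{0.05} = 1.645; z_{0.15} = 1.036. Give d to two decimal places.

For two independent groups of n = 238 each: d_min = (z_{α/2} + z_β)·√(2/n).
z-sum = 2.326 + 1.036 = 3.362.
d_min = 3.362 × √(2/238) = 3.362 × 0.0917 = 0.308.

d_min ≈ 0.31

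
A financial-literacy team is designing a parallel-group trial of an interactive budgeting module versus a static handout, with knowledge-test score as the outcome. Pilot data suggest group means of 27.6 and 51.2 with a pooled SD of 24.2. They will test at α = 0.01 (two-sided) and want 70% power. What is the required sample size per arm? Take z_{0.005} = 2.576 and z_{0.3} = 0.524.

n = 21 per group

Cohen's d = |M₁ − M₂| / SD_pooled = |27.6 − 51.2| / 24.2 = 23.6 / 24.2 = 0.975.
For two independent groups with equal n: n = 2·((z_{α/2} + z_β) / d)².
z_{α/2} + z_β = 2.576 + 0.524 = 3.100.
n = 2 × (3.100 / 0.975)² = 2 × 3.179² = 2 × 10.11 = 20.2.
Round up to the next whole participant.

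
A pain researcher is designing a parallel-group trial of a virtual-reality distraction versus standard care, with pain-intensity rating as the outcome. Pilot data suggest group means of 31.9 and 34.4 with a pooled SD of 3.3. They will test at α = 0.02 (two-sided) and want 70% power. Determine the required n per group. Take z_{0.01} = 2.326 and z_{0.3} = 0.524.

Cohen's d = |M₁ − M₂| / SD_pooled = |31.9 − 34.4| / 3.3 = 2.5 / 3.3 = 0.758.
For two independent groups with equal n: n = 2·((z_{α/2} + z_β) / d)².
z_{α/2} + z_β = 2.326 + 0.524 = 2.850.
n = 2 × (2.850 / 0.758)² = 2 × 3.760² = 2 × 14.14 = 28.3.
Round up to the next whole participant.

n = 29 per group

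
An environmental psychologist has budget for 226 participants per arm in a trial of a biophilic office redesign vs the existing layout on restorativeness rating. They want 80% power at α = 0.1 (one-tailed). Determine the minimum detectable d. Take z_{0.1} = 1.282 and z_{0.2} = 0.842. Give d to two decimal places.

d_min ≈ 0.20

For two independent groups of n = 226 each: d_min = (z_{α} + z_β)·√(2/n).
z-sum = 1.282 + 0.842 = 2.124.
d_min = 2.124 × √(2/226) = 2.124 × 0.0941 = 0.200.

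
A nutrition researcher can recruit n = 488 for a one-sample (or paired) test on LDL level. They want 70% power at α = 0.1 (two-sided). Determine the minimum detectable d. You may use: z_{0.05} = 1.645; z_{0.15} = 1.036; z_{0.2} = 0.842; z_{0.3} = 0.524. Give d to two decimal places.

For a single sample (or paired design) of n = 488: d_min = (z_{α/2} + z_β)/√n.
z-sum = 1.645 + 0.524 = 2.169.
d_min = 2.169 / √488 = 2.169 / 22.091 = 0.098.

d_min ≈ 0.10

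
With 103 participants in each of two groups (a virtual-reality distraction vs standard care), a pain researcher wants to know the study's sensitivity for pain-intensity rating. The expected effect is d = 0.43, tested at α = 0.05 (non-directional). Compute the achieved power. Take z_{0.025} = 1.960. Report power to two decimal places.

For two equal groups, power = Φ(d·√(n/2) − z_{α/2}).
d·√(n/2) = 0.43 × √(103/2) = 0.43 × 7.176 = 3.086.
z_β = 3.086 − 1.960 = 1.126.
Power = Φ(1.126) = 0.870.

power ≈ 0.87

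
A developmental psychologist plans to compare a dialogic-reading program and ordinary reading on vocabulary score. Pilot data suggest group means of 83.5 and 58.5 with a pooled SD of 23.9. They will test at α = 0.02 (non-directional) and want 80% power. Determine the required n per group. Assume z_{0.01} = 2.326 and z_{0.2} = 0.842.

Cohen's d = |M₁ − M₂| / SD_pooled = |83.5 − 58.5| / 23.9 = 25.0 / 23.9 = 1.046.
For two independent groups with equal n: n = 2·((z_{α/2} + z_β) / d)².
z_{α/2} + z_β = 2.326 + 0.842 = 3.168.
n = 2 × (3.168 / 1.046)² = 2 × 3.029² = 2 × 9.17 = 18.3.
Round up to the next whole participant.

n = 19 per group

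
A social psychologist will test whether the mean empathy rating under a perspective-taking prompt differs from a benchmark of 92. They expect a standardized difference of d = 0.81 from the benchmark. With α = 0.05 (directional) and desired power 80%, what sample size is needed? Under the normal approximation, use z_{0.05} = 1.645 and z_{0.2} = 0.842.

For a one-sample test: n = ((z_{α} + z_β) / d)².
z_{α} + z_β = 1.645 + 0.842 = 2.487.
n = (2.487 / 0.81)² = 3.070² = 9.43.
Round up.

n = 10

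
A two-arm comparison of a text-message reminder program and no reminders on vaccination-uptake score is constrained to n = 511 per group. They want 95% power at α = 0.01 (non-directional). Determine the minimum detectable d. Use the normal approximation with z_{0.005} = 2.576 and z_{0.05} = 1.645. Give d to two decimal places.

For two independent groups of n = 511 each: d_min = (z_{α/2} + z_β)·√(2/n).
z-sum = 2.576 + 1.645 = 4.221.
d_min = 4.221 × √(2/511) = 4.221 × 0.0626 = 0.264.

d_min ≈ 0.26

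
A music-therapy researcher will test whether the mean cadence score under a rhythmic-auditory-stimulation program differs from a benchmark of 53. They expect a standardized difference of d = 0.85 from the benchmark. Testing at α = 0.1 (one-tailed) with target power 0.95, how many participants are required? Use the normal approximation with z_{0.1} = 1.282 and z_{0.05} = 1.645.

For a one-sample test: n = ((z_{α} + z_β) / d)².
z_{α} + z_β = 1.282 + 1.645 = 2.927.
n = (2.927 / 0.85)² = 3.444² = 11.86.
Round up.

n = 12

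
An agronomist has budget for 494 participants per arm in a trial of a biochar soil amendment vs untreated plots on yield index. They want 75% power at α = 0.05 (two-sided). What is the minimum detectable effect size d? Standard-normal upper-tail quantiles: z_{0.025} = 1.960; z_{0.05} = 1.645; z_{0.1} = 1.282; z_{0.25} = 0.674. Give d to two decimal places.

d_min ≈ 0.17

For two independent groups of n = 494 each: d_min = (z_{α/2} + z_β)·√(2/n).
z-sum = 1.960 + 0.674 = 2.634.
d_min = 2.634 × √(2/494) = 2.634 × 0.0636 = 0.168.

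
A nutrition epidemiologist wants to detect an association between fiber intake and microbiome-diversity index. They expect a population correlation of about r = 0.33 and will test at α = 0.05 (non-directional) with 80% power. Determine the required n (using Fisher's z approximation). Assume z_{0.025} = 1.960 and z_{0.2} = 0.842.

Fisher's z: C = ½·ln((1+r)/(1−r)) = ½·ln(1.9851) = 0.3428.
n = ((z_{α/2} + z_β)/C)² + 3.
(1.960 + 0.842) / 0.3428 = 2.802 / 0.3428 = 8.174.
n = 8.174² + 3 = 66.81 + 3 = 69.8.
Round up.

n = 70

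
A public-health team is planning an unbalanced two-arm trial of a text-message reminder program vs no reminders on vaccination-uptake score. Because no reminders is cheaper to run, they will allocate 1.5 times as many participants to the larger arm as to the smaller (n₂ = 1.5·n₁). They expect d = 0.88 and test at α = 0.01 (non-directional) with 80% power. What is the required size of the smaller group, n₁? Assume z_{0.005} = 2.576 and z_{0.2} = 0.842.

n₁ = 26

With allocation ratio k = n₂/n₁ = 1.5, Var(x̄₁−x̄₂) = σ²(1/n₁ + 1/(k·n₁)) = σ²·(k+1)/(k·n₁).
So n₁ = (1 + 1/k)·((z_{α/2} + z_β)/d)² = 1.667 × (3.418/0.88)².
n₁ = 1.667 × 15.09 = 25.1.
Round up: n₁ = 26, giving n₂ = 1.5 × 26 = 39.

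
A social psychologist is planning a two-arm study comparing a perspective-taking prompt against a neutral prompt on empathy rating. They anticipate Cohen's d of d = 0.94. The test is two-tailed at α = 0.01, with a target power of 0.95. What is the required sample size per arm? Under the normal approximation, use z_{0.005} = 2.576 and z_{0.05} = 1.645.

For two independent groups with equal n: n = 2·((z_{α/2} + z_β) / d)².
z_{α/2} + z_β = 2.576 + 1.645 = 4.221.
n = 2 × (4.221 / 0.94)² = 2 × 4.490² = 2 × 20.16 = 40.3.
Round up to the next whole participant.

n = 41 per group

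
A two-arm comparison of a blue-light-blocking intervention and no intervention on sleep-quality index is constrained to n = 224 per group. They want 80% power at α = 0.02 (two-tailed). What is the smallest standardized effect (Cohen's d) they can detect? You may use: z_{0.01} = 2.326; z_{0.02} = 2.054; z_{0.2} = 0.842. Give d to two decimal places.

d_min ≈ 0.30

For two independent groups of n = 224 each: d_min = (z_{α/2} + z_β)·√(2/n).
z-sum = 2.326 + 0.842 = 3.168.
d_min = 3.168 × √(2/224) = 3.168 × 0.0945 = 0.299.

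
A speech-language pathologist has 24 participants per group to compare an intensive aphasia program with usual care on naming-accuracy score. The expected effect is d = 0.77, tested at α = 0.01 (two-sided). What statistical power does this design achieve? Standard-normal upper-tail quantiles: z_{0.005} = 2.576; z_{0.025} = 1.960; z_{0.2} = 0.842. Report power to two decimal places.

For two equal groups, power = Φ(d·√(n/2) − z_{α/2}).
d·√(n/2) = 0.77 × √(24/2) = 0.77 × 3.464 = 2.667.
z_β = 2.667 − 2.576 = 0.091.
Power = Φ(0.091) = 0.536.

power ≈ 0.54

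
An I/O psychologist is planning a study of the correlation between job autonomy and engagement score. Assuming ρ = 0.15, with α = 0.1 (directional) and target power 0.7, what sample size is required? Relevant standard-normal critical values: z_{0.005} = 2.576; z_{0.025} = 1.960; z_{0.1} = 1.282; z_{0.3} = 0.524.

n = 146

Fisher's z: C = ½·ln((1+r)/(1−r)) = ½·ln(1.3529) = 0.1511.
n = ((z_{α} + z_β)/C)² + 3.
(1.282 + 0.524) / 0.1511 = 1.806 / 0.1511 = 11.952.
n = 11.952² + 3 = 142.86 + 3 = 145.9.
Round up.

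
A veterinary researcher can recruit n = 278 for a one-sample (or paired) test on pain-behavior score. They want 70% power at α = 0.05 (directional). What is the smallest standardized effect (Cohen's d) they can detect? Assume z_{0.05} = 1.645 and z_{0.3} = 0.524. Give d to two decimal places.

For a single sample (or paired design) of n = 278: d_min = (z_{α} + z_β)/√n.
z-sum = 1.645 + 0.524 = 2.169.
d_min = 2.169 / √278 = 2.169 / 16.673 = 0.130.

d_min ≈ 0.13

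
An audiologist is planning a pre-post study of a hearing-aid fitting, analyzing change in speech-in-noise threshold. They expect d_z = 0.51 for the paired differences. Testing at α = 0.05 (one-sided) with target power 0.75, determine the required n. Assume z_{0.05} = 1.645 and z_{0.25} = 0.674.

n = 21 pairs

For a paired (one-sample on differences) test: n = ((z_{α} + z_β) / d)².
z_{α} + z_β = 1.645 + 0.674 = 2.319.
n = (2.319 / 0.51)² = 4.547² = 20.68.
Round up.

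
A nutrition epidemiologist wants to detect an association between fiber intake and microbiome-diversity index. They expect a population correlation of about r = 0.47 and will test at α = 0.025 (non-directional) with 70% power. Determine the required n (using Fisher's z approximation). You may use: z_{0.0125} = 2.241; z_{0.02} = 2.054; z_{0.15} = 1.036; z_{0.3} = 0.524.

n = 33

Fisher's z: C = ½·ln((1+r)/(1−r)) = ½·ln(2.7736) = 0.5101.
n = ((z_{α/2} + z_β)/C)² + 3.
(2.241 + 0.524) / 0.5101 = 2.765 / 0.5101 = 5.421.
n = 5.421² + 3 = 29.38 + 3 = 32.4.
Round up.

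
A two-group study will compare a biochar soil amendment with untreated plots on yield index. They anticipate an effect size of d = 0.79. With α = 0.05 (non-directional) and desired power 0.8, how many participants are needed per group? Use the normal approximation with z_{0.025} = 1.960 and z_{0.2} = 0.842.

n = 26 per group

For two independent groups with equal n: n = 2·((z_{α/2} + z_β) / d)².
z_{α/2} + z_β = 1.960 + 0.842 = 2.802.
n = 2 × (2.802 / 0.79)² = 2 × 3.547² = 2 × 12.58 = 25.2.
Round up to the next whole participant.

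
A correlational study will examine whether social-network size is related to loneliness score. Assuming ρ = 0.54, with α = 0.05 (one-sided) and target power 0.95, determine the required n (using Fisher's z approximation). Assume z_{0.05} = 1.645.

n = 33

Fisher's z: C = ½·ln((1+r)/(1−r)) = ½·ln(3.3478) = 0.6042.
n = ((z_{α} + z_β)/C)² + 3.
(1.645 + 1.645) / 0.6042 = 3.290 / 0.6042 = 5.445.
n = 5.445² + 3 = 29.65 + 3 = 32.7.
Round up.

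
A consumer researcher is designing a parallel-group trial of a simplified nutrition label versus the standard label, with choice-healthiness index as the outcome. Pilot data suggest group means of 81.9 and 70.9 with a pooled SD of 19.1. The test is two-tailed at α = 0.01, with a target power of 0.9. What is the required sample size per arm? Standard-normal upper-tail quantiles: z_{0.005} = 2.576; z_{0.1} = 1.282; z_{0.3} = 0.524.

n = 90 per group

Cohen's d = |M₁ − M₂| / SD_pooled = |81.9 − 70.9| / 19.1 = 11.0 / 19.1 = 0.576.
For two independent groups with equal n: n = 2·((z_{α/2} + z_β) / d)².
z_{α/2} + z_β = 2.576 + 1.282 = 3.858.
n = 2 × (3.858 / 0.576)² = 2 × 6.698² = 2 × 44.86 = 89.7.
Round up to the next whole participant.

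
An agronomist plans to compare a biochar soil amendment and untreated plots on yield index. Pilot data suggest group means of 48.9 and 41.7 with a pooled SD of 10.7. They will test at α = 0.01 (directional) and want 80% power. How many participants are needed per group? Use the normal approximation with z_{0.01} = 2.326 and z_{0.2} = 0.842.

n = 45 per group

Cohen's d = |M₁ − M₂| / SD_pooled = |48.9 − 41.7| / 10.7 = 7.2 / 10.7 = 0.673.
For two independent groups with equal n: n = 2·((z_{α} + z_β) / d)².
z_{α} + z_β = 2.326 + 0.842 = 3.168.
n = 2 × (3.168 / 0.673)² = 2 × 4.707² = 2 × 22.16 = 44.3.
Round up to the next whole participant.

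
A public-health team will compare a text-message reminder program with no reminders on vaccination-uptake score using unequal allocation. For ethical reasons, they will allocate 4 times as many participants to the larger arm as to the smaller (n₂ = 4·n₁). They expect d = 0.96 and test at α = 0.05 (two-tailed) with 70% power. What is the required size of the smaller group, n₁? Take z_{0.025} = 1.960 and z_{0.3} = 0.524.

With allocation ratio k = n₂/n₁ = 4, Var(x̄₁−x̄₂) = σ²(1/n₁ + 1/(k·n₁)) = σ²·(k+1)/(k·n₁).
So n₁ = (1 + 1/k)·((z_{α/2} + z_β)/d)² = 1.250 × (2.484/0.96)².
n₁ = 1.250 × 6.70 = 8.4.
Round up: n₁ = 9, giving n₂ = 4 × 9 = 36.

n₁ = 9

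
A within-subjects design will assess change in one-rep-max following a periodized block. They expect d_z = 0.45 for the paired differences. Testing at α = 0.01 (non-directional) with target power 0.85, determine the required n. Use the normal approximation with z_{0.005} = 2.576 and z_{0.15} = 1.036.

n = 65 pairs

For a paired (one-sample on differences) test: n = ((z_{α/2} + z_β) / d)².
z_{α/2} + z_β = 2.576 + 1.036 = 3.612.
n = (3.612 / 0.45)² = 8.027² = 64.43.
Round up.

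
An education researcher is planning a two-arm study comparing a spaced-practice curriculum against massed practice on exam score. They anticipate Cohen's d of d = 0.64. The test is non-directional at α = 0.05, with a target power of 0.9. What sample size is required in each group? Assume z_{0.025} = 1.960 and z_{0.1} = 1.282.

For two independent groups with equal n: n = 2·((z_{α/2} + z_β) / d)².
z_{α/2} + z_β = 1.960 + 1.282 = 3.242.
n = 2 × (3.242 / 0.64)² = 2 × 5.066² = 2 × 25.66 = 51.3.
Round up to the next whole participant.

n = 52 per group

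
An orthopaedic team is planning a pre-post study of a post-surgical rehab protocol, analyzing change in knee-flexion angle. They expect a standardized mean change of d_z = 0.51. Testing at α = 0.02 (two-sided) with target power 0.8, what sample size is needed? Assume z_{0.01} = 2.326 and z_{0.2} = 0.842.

n = 39 pairs

For a paired (one-sample on differences) test: n = ((z_{α/2} + z_β) / d)².
z_{α/2} + z_β = 2.326 + 0.842 = 3.168.
n = (3.168 / 0.51)² = 6.212² = 38.59.
Round up.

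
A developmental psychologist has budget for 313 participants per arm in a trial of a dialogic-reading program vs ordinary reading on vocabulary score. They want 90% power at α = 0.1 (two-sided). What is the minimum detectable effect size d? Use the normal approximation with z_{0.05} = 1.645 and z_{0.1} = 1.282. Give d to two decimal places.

For two independent groups of n = 313 each: d_min = (z_{α/2} + z_β)·√(2/n).
z-sum = 1.645 + 1.282 = 2.927.
d_min = 2.927 × √(2/313) = 2.927 × 0.0799 = 0.234.

d_min ≈ 0.23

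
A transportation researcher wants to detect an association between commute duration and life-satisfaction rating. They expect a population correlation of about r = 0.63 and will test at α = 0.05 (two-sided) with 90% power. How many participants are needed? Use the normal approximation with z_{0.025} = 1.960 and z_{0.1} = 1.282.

n = 23

Fisher's z: C = ½·ln((1+r)/(1−r)) = ½·ln(4.4054) = 0.7414.
n = ((z_{α/2} + z_β)/C)² + 3.
(1.960 + 1.282) / 0.7414 = 3.242 / 0.7414 = 4.373.
n = 4.373² + 3 = 19.12 + 3 = 22.1.
Round up.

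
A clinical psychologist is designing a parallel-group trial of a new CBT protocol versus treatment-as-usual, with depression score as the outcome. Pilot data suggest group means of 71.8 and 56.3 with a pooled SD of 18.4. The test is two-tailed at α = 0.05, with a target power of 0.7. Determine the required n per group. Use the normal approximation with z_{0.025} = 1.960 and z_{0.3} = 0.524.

n = 18 per group

Cohen's d = |M₁ − M₂| / SD_pooled = |71.8 − 56.3| / 18.4 = 15.5 / 18.4 = 0.842.
For two independent groups with equal n: n = 2·((z_{α/2} + z_β) / d)².
z_{α/2} + z_β = 1.960 + 0.524 = 2.484.
n = 2 × (2.484 / 0.842)² = 2 × 2.950² = 2 × 8.70 = 17.4.
Round up to the next whole participant.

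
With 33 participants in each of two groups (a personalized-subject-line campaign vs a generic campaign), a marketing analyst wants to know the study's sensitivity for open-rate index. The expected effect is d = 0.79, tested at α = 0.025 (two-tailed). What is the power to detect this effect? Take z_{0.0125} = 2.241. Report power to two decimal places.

For two equal groups, power = Φ(d·√(n/2) − z_{α/2}).
d·√(n/2) = 0.79 × √(33/2) = 0.79 × 4.062 = 3.209.
z_β = 3.209 − 2.241 = 0.968.
Power = Φ(0.968) = 0.833.

power ≈ 0.83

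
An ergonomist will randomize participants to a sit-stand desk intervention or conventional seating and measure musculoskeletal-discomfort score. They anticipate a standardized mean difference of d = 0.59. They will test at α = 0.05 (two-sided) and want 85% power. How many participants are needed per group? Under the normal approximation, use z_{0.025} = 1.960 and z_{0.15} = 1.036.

For two independent groups with equal n: n = 2·((z_{α/2} + z_β) / d)².
z_{α/2} + z_β = 1.960 + 1.036 = 2.996.
n = 2 × (2.996 / 0.59)² = 2 × 5.078² = 2 × 25.79 = 51.6.
Round up to the next whole participant.

n = 52 per group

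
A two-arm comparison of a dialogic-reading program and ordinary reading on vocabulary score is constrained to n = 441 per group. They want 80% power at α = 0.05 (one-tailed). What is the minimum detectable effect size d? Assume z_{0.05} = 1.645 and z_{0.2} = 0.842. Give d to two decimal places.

d_min ≈ 0.17

For two independent groups of n = 441 each: d_min = (z_{α} + z_β)·√(2/n).
z-sum = 1.645 + 0.842 = 2.487.
d_min = 2.487 × √(2/441) = 2.487 × 0.0673 = 0.167.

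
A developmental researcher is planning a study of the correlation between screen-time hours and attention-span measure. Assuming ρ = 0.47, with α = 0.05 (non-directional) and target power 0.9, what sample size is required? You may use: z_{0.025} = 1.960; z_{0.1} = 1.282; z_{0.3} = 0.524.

Fisher's z: C = ½·ln((1+r)/(1−r)) = ½·ln(2.7736) = 0.5101.
n = ((z_{α/2} + z_β)/C)² + 3.
(1.960 + 1.282) / 0.5101 = 3.242 / 0.5101 = 6.356.
n = 6.356² + 3 = 40.39 + 3 = 43.4.
Round up.

n = 44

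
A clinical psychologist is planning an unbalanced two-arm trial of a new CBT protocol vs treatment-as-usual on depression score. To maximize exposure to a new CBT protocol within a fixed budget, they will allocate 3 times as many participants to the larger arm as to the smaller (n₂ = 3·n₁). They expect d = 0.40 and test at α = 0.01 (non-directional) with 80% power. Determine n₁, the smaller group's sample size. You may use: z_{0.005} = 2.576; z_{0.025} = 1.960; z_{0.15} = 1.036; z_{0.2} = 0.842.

With allocation ratio k = n₂/n₁ = 3, Var(x̄₁−x̄₂) = σ²(1/n₁ + 1/(k·n₁)) = σ²·(k+1)/(k·n₁).
So n₁ = (1 + 1/k)·((z_{α/2} + z_β)/d)² = 1.333 × (3.418/0.40)².
n₁ = 1.333 × 73.02 = 97.4.
Round up: n₁ = 98, giving n₂ = 3 × 98 = 294.

n₁ = 98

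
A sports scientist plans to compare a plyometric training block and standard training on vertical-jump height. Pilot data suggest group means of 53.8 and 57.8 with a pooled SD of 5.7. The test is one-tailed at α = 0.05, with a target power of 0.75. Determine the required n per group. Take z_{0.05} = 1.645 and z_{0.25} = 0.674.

Cohen's d = |M₁ − M₂| / SD_pooled = |53.8 − 57.8| / 5.7 = 4.0 / 5.7 = 0.702.
For two independent groups with equal n: n = 2·((z_{α} + z_β) / d)².
z_{α} + z_β = 1.645 + 0.674 = 2.319.
n = 2 × (2.319 / 0.702)² = 2 × 3.303² = 2 × 10.91 = 21.8.
Round up to the next whole participant.

n = 22 per group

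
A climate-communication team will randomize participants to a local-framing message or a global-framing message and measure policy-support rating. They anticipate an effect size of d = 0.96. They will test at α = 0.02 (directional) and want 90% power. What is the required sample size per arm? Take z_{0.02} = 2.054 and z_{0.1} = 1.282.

n = 25 per group

For two independent groups with equal n: n = 2·((z_{α} + z_β) / d)².
z_{α} + z_β = 2.054 + 1.282 = 3.336.
n = 2 × (3.336 / 0.96)² = 2 × 3.475² = 2 × 12.08 = 24.2.
Round up to the next whole participant.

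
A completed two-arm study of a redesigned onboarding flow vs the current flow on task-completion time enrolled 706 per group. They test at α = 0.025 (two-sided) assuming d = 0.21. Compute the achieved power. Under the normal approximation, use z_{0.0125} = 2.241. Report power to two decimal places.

power ≈ 0.96

For two equal groups, power = Φ(d·√(n/2) − z_{α/2}).
d·√(n/2) = 0.21 × √(706/2) = 0.21 × 18.788 = 3.946.
z_β = 3.946 − 2.241 = 1.705.
Power = Φ(1.705) = 0.956.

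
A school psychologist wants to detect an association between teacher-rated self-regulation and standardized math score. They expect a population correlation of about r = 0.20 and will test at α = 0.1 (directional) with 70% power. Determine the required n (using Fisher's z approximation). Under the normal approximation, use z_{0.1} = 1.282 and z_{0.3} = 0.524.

n = 83

Fisher's z: C = ½·ln((1+r)/(1−r)) = ½·ln(1.5000) = 0.2027.
n = ((z_{α} + z_β)/C)² + 3.
(1.282 + 0.524) / 0.2027 = 1.806 / 0.2027 = 8.910.
n = 8.910² + 3 = 79.38 + 3 = 82.4.
Round up.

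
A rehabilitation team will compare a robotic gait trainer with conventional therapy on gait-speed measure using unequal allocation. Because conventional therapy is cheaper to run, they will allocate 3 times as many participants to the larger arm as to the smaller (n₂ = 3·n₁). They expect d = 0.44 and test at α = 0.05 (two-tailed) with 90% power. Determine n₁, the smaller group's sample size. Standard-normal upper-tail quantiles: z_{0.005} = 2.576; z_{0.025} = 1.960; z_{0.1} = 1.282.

With allocation ratio k = n₂/n₁ = 3, Var(x̄₁−x̄₂) = σ²(1/n₁ + 1/(k·n₁)) = σ²·(k+1)/(k·n₁).
So n₁ = (1 + 1/k)·((z_{α/2} + z_β)/d)² = 1.333 × (3.242/0.44)².
n₁ = 1.333 × 54.29 = 72.4.
Round up: n₁ = 73, giving n₂ = 3 × 73 = 219.

n₁ = 73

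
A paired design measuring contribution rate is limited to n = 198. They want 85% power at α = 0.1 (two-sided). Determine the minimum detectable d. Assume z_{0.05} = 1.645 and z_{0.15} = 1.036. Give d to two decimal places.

d_min ≈ 0.19

For a single sample (or paired design) of n = 198: d_min = (z_{α/2} + z_β)/√n.
z-sum = 1.645 + 1.036 = 2.681.
d_min = 2.681 / √198 = 2.681 / 14.071 = 0.191.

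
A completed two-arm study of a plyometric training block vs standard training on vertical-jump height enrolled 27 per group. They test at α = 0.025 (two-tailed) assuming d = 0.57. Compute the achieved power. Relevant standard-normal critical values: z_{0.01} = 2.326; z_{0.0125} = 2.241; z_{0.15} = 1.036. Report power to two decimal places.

For two equal groups, power = Φ(d·√(n/2) − z_{α/2}).
d·√(n/2) = 0.57 × √(27/2) = 0.57 × 3.674 = 2.094.
z_β = 2.094 − 2.241 = -0.147.
Power = Φ(-0.147) = 0.442.

power ≈ 0.44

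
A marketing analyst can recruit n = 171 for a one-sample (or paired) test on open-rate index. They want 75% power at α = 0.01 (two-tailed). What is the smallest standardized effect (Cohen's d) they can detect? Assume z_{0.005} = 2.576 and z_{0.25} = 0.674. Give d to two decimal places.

For a single sample (or paired design) of n = 171: d_min = (z_{α/2} + z_β)/√n.
z-sum = 2.576 + 0.674 = 3.250.
d_min = 3.250 / √171 = 3.250 / 13.077 = 0.249.

d_min ≈ 0.25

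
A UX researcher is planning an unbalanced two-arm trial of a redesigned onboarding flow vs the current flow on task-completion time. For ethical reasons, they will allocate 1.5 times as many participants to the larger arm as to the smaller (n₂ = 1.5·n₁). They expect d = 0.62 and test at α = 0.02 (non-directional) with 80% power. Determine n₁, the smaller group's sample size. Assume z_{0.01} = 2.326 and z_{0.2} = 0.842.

n₁ = 44

With allocation ratio k = n₂/n₁ = 1.5, Var(x̄₁−x̄₂) = σ²(1/n₁ + 1/(k·n₁)) = σ²·(k+1)/(k·n₁).
So n₁ = (1 + 1/k)·((z_{α/2} + z_β)/d)² = 1.667 × (3.168/0.62)².
n₁ = 1.667 × 26.11 = 43.5.
Round up: n₁ = 44, giving n₂ = 1.5 × 44 = 66.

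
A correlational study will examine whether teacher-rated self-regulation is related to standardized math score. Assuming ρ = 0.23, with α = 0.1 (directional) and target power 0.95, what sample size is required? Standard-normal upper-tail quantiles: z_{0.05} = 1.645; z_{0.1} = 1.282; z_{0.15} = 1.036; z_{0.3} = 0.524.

n = 160

Fisher's z: C = ½·ln((1+r)/(1−r)) = ½·ln(1.5974) = 0.2342.
n = ((z_{α} + z_β)/C)² + 3.
(1.282 + 1.645) / 0.2342 = 2.927 / 0.2342 = 12.498.
n = 12.498² + 3 = 156.20 + 3 = 159.2.
Round up.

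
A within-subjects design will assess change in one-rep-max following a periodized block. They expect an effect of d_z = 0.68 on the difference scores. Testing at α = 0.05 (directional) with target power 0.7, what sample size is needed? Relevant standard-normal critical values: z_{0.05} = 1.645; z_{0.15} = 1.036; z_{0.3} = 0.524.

For a paired (one-sample on differences) test: n = ((z_{α} + z_β) / d)².
z_{α} + z_β = 1.645 + 0.524 = 2.169.
n = (2.169 / 0.68)² = 3.190² = 10.17.
Round up.

n = 11 pairs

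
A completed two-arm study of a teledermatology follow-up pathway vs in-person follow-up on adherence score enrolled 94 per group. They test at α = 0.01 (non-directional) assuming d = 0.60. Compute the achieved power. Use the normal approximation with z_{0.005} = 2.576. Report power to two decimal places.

For two equal groups, power = Φ(d·√(n/2) − z_{α/2}).
d·√(n/2) = 0.60 × √(94/2) = 0.60 × 6.856 = 4.113.
z_β = 4.113 − 2.576 = 1.537.
Power = Φ(1.537) = 0.938.

power ≈ 0.94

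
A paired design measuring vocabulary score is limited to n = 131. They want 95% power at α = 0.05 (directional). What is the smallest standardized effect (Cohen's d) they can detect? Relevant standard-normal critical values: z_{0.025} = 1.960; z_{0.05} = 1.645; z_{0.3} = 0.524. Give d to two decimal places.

For a single sample (or paired design) of n = 131: d_min = (z_{α} + z_β)/√n.
z-sum = 1.645 + 1.645 = 3.290.
d_min = 3.290 / √131 = 3.290 / 11.446 = 0.287.

d_min ≈ 0.29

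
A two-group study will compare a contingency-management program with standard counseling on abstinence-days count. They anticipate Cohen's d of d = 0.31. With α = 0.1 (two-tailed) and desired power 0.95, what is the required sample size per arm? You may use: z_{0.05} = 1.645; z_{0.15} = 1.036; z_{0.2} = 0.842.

n = 226 per group

For two independent groups with equal n: n = 2·((z_{α/2} + z_β) / d)².
z_{α/2} + z_β = 1.645 + 1.645 = 3.290.
n = 2 × (3.290 / 0.31)² = 2 × 10.613² = 2 × 112.63 = 225.3.
Round up to the next whole participant.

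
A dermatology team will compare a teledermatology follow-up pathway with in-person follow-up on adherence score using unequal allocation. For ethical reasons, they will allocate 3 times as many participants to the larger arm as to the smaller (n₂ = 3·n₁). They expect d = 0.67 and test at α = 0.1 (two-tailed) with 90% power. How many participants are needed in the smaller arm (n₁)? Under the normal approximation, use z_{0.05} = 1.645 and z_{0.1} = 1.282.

With allocation ratio k = n₂/n₁ = 3, Var(x̄₁−x̄₂) = σ²(1/n₁ + 1/(k·n₁)) = σ²·(k+1)/(k·n₁).
So n₁ = (1 + 1/k)·((z_{α/2} + z_β)/d)² = 1.333 × (2.927/0.67)².
n₁ = 1.333 × 19.09 = 25.4.
Round up: n₁ = 26, giving n₂ = 3 × 26 = 78.

n₁ = 26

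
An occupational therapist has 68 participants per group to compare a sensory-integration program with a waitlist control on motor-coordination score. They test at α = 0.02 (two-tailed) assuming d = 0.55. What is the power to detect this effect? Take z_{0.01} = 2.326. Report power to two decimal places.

For two equal groups, power = Φ(d·√(n/2) − z_{α/2}).
d·√(n/2) = 0.55 × √(68/2) = 0.55 × 5.831 = 3.207.
z_β = 3.207 − 2.326 = 0.881.
Power = Φ(0.881) = 0.811.

power ≈ 0.81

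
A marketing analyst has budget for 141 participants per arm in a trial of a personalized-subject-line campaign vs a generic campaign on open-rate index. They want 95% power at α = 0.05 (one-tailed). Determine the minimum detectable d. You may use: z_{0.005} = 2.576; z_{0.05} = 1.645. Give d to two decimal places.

For two independent groups of n = 141 each: d_min = (z_{α} + z_β)·√(2/n).
z-sum = 1.645 + 1.645 = 3.290.
d_min = 3.290 × √(2/141) = 3.290 × 0.1191 = 0.392.

d_min ≈ 0.39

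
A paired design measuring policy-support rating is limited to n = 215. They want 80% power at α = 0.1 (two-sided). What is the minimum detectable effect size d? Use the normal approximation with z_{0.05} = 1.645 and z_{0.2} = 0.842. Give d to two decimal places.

For a single sample (or paired design) of n = 215: d_min = (z_{α/2} + z_β)/√n.
z-sum = 1.645 + 0.842 = 2.487.
d_min = 2.487 / √215 = 2.487 / 14.663 = 0.170.

d_min ≈ 0.17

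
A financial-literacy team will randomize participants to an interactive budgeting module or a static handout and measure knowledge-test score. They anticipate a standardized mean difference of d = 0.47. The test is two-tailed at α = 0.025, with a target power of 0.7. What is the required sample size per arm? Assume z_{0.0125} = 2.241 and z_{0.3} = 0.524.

n = 70 per group

For two independent groups with equal n: n = 2·((z_{α/2} + z_β) / d)².
z_{α/2} + z_β = 2.241 + 0.524 = 2.765.
n = 2 × (2.765 / 0.47)² = 2 × 5.883² = 2 × 34.61 = 69.2.
Round up to the next whole participant.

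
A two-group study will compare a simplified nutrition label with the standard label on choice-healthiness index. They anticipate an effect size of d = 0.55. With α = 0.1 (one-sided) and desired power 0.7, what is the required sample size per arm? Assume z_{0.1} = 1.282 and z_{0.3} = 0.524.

n = 22 per group

For two independent groups with equal n: n = 2·((z_{α} + z_β) / d)².
z_{α} + z_β = 1.282 + 0.524 = 1.806.
n = 2 × (1.806 / 0.55)² = 2 × 3.284² = 2 × 10.78 = 21.6.
Round up to the next whole participant.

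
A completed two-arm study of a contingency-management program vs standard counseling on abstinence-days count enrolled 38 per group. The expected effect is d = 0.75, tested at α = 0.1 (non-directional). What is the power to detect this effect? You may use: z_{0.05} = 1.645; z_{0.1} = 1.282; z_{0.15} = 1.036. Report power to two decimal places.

For two equal groups, power = Φ(d·√(n/2) − z_{α/2}).
d·√(n/2) = 0.75 × √(38/2) = 0.75 × 4.359 = 3.269.
z_β = 3.269 − 1.645 = 1.624.
Power = Φ(1.624) = 0.948.

power ≈ 0.95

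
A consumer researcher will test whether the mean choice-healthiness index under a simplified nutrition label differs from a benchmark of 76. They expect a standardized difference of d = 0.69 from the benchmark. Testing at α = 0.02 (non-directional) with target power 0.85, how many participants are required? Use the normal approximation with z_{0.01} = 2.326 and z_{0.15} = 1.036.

For a one-sample test: n = ((z_{α/2} + z_β) / d)².
z_{α/2} + z_β = 2.326 + 1.036 = 3.362.
n = (3.362 / 0.69)² = 4.872² = 23.74.
Round up.

n = 24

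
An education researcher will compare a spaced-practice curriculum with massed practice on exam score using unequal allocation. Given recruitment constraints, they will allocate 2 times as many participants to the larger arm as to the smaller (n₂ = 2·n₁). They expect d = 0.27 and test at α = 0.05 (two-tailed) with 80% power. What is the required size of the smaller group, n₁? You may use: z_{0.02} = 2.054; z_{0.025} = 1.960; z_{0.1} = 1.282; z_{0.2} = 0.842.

With allocation ratio k = n₂/n₁ = 2, Var(x̄₁−x̄₂) = σ²(1/n₁ + 1/(k·n₁)) = σ²·(k+1)/(k·n₁).
So n₁ = (1 + 1/k)·((z_{α/2} + z_β)/d)² = 1.500 × (2.802/0.27)².
n₁ = 1.500 × 107.70 = 161.5.
Round up: n₁ = 162, giving n₂ = 2 × 162 = 324.

n₁ = 162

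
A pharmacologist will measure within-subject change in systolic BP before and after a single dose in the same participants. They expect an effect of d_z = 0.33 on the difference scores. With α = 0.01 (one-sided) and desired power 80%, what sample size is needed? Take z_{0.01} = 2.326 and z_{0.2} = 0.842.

For a paired (one-sample on differences) test: n = ((z_{α} + z_β) / d)².
z_{α} + z_β = 2.326 + 0.842 = 3.168.
n = (3.168 / 0.33)² = 9.600² = 92.16.
Round up.

n = 93 pairs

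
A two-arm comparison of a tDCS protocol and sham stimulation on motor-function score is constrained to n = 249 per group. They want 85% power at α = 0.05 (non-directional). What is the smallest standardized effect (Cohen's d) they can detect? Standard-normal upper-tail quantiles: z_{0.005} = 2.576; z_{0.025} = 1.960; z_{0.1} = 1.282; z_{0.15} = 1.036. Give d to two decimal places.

For two independent groups of n = 249 each: d_min = (z_{α/2} + z_β)·√(2/n).
z-sum = 1.960 + 1.036 = 2.996.
d_min = 2.996 × √(2/249) = 2.996 × 0.0896 = 0.269.

d_min ≈ 0.27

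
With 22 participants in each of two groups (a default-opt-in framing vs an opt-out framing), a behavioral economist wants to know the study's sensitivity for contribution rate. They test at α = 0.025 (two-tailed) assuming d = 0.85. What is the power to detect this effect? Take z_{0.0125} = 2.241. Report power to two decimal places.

For two equal groups, power = Φ(d·√(n/2) − z_{α/2}).
d·√(n/2) = 0.85 × √(22/2) = 0.85 × 3.317 = 2.819.
z_β = 2.819 − 2.241 = 0.578.
Power = Φ(0.578) = 0.718.

power ≈ 0.72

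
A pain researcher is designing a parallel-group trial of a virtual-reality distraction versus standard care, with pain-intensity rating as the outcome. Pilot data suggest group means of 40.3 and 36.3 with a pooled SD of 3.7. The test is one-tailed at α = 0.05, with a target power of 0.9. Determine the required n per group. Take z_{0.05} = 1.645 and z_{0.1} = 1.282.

Cohen's d = |M₁ − M₂| / SD_pooled = |40.3 − 36.3| / 3.7 = 4.0 / 3.7 = 1.081.
For two independent groups with equal n: n = 2·((z_{α} + z_β) / d)².
z_{α} + z_β = 1.645 + 1.282 = 2.927.
n = 2 × (2.927 / 1.081)² = 2 × 2.708² = 2 × 7.33 = 14.7.
Round up to the next whole participant.

n = 15 per group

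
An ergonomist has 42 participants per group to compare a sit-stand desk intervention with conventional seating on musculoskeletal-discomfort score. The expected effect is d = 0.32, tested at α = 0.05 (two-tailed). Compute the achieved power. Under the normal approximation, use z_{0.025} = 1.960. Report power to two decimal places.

For two equal groups, power = Φ(d·√(n/2) − z_{α/2}).
d·√(n/2) = 0.32 × √(42/2) = 0.32 × 4.583 = 1.466.
z_β = 1.466 − 1.960 = -0.494.
Power = Φ(-0.494) = 0.311.

power ≈ 0.31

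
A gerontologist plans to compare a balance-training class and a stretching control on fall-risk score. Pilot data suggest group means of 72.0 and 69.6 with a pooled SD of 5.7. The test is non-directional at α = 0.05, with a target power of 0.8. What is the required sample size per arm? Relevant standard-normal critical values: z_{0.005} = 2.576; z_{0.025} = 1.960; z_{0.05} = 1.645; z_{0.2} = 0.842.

n = 89 per group

Cohen's d = |M₁ − M₂| / SD_pooled = |72.0 − 69.6| / 5.7 = 2.4 / 5.7 = 0.421.
For two independent groups with equal n: n = 2·((z_{α/2} + z_β) / d)².
z_{α/2} + z_β = 1.960 + 0.842 = 2.802.
n = 2 × (2.802 / 0.421)² = 2 × 6.656² = 2 × 44.30 = 88.6.
Round up to the next whole participant.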